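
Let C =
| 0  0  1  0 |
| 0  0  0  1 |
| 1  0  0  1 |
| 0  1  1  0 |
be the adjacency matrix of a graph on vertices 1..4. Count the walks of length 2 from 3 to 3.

2

The number of length-2 walks from vertex 3 to vertex 3 is entry (3,3) of C², where C is the adjacency matrix.
C² = [[1, 0, 0, 1], [0, 1, 1, 0], [0, 1, 2, 0], [1, 0, 0, 2]]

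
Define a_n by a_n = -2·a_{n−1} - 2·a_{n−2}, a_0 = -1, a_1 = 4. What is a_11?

With companion matrix Q = [[-2, -2], [1, 0]], [a_n, a_{n−1}]ᵀ = Q·[a_{n−1}, a_{n−2}]ᵀ, so [a_11, a_10]ᵀ = Q¹⁰·[a_1, a_0]ᵀ.
Q¹⁰ = [[32, 64], [-32, -32]], giving [a_11, a_10]ᵀ = [[64], [-96]].

64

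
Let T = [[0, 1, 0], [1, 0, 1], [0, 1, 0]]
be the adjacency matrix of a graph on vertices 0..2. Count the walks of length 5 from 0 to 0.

The number of length-5 walks from vertex 0 to vertex 0 is entry (0,0) of T^5, where T is the adjacency matrix.
T^2 = [[1, 0, 1], [0, 2, 0], [1, 0, 1]]
T^3 = [[0, 2, 0], [2, 0, 2], [0, 2, 0]]
T^4 = [[2, 0, 2], [0, 4, 0], [2, 0, 2]]
T^5 = [[0, 4, 0], [4, 0, 4], [0, 4, 0]]

0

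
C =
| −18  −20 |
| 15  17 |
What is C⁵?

tr C = −1 and det C = −6, so the characteristic polynomial is λ² − (−1)λ + (−6) with roots −3 and 2.
Eigenvectors give P = [[4, −1], [−3, 1]] with P⁻¹ = [[1, 1], [3, 4]], and C = P·diag(−3, 2)·P⁻¹.
Then C⁵ = P·diag(−243, 32)·P⁻¹ = [[−972, −32], [729, 32]] · [[1, 1], [3, 4]] = [[−1068, −1100], [825, 857]].

[[−1068, −1100], [825, 857]]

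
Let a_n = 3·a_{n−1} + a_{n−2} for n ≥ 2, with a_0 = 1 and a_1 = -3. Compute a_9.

With companion matrix C = [[3, 1], [1, 0]], [a_n, a_{n−1}]ᵀ = C·[a_{n−1}, a_{n−2}]ᵀ, so [a_9, a_8]ᵀ = C⁸·[a_1, a_0]ᵀ.
C⁸ = [[12970, 3927], [3927, 1189]], giving [a_9, a_8]ᵀ = [[-34983], [-10592]].

-34983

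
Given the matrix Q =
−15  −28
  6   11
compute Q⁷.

[[−15303, −30604], [6558, 13115]]

tr Q = −4 and det Q = 3, so the characteristic polynomial is λ² − (−4)λ + (3) with roots −1 and −3.
Eigenvectors give P = [[−2, 7], [1, −3]] with P⁻¹ = [[3, 7], [1, 2]], and Q = P·diag(−1, −3)·P⁻¹.
Then Q⁷ = P·diag(−1, −2187)·P⁻¹ = [[2, −15309], [−1, 6561]] · [[3, 7], [1, 2]] = [[−15303, −30604], [6558, 13115]].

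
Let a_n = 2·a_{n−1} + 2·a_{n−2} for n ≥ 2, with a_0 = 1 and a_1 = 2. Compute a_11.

With companion matrix A = [[2, 2], [1, 0]], [a_n, a_{n−1}]ᵀ = A·[a_{n−1}, a_{n−2}]ᵀ, so [a_11, a_10]ᵀ = A¹⁰·[a_1, a_0]ᵀ.
A¹⁰ = [[18272, 13376], [6688, 4896]], giving [a_11, a_10]ᵀ = [[49920], [18272]].

49920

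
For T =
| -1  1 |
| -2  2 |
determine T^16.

[[-1, 1], [-2, 2]]

T² = T (a projection; rank 1, trace 1), so T^16 = T.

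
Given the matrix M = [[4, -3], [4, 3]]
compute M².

[[4, -21], [28, -3]]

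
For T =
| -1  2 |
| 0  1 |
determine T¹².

T² = I (check: tr T = 0 and det T = -1), so T¹² = I since 12 is even.

[[1, 0], [0, 1]]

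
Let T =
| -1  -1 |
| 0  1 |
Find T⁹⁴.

[[1, 0], [0, 1]]

T² = I (check: tr T = 0 and det T = -1), so T⁹⁴ = I since 94 is even.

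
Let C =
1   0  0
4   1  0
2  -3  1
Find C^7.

C = I + N where N = [[0, 0, 0], [4, 0, 0], [2, -3, 0]] is strictly lower-triangular, so N^3 = 0.
(I + N)^7 = I + 7·N + 21·N^2 = [[1, 0, 0], [28, 1, 0], [-238, -21, 1]].

[[1, 0, 0], [28, 1, 0], [-238, -21, 1]]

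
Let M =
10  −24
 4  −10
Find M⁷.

tr M = 0 and det M = −4, so the characteristic polynomial is λ² − (0)λ + (−4) with roots 2 and −2.
Eigenvectors give P = [[3, 2], [1, 1]] with P⁻¹ = [[1, −2], [−1, 3]], and M = P·diag(2, −2)·P⁻¹.
Then M⁷ = P·diag(128, −128)·P⁻¹ = [[384, −256], [128, −128]] · [[1, −2], [−1, 3]] = [[640, −1536], [256, −640]].

[[640, −1536], [256, −640]]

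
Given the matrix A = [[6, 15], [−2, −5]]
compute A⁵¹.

A² = A (a projection; rank 1, trace 1), so A⁵¹ = A.

[[6, 15], [−2, −5]]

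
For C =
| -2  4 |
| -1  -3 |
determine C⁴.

[[-100, -100], [25, -75]]

C² = [[0, -20], [5, 5]]
C³ = [[20, 60], [-15, 5]]
C⁴ = [[-100, -100], [25, -75]]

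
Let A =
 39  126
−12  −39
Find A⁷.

[[28431, 91854], [−8748, −28431]]

tr A = 0 and det A = −9, so the characteristic polynomial is λ² − (0)λ + (−9) with roots 3 and −3.
Eigenvectors give P = [[−7, −3], [2, 1]] with P⁻¹ = [[−1, −3], [2, 7]], and A = P·diag(3, −3)·P⁻¹.
Then A⁷ = P·diag(2187, −2187)·P⁻¹ = [[−15309, 6561], [4374, −2187]] · [[−1, −3], [2, 7]] = [[28431, 91854], [−8748, −28431]].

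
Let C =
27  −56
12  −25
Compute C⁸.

[[45921, −91840], [19680, −39359]]

tr C = 2 and det C = −3, so the characteristic polynomial is λ² − (2)λ + (−3) with roots 3 and −1.
Eigenvectors give P = [[−7, −2], [−3, −1]] with P⁻¹ = [[−1, 2], [3, −7]], and C = P·diag(3, −1)·P⁻¹.
Then C⁸ = P·diag(6561, 1)·P⁻¹ = [[−45927, −2], [−19683, −1]] · [[−1, 2], [3, −7]] = [[45921, −91840], [19680, −39359]].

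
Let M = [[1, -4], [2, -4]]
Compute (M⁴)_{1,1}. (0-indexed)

M² = [[-7, 12], [-6, 8]]
M³ = [[17, -20], [10, -8]]
M⁴ = [[-23, 12], [-6, -8]]

-8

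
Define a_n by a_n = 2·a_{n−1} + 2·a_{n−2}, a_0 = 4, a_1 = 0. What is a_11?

53504

With companion matrix A = [[2, 2], [1, 0]], [a_n, a_{n−1}]ᵀ = A·[a_{n−1}, a_{n−2}]ᵀ, so [a_11, a_10]ᵀ = A¹⁰·[a_1, a_0]ᵀ.
A¹⁰ = [[18272, 13376], [6688, 4896]], giving [a_11, a_10]ᵀ = [[53504], [19584]].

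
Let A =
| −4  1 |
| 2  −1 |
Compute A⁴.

[[374, −105], [−210, 59]]

A² = [[18, −5], [−10, 3]]
A³ = [[−82, 23], [46, −13]]
A⁴ = [[374, −105], [−210, 59]]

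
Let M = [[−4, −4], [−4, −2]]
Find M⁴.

M² = [[32, 24], [24, 20]]
M³ = [[−224, −176], [−176, −136]]
M⁴ = [[1600, 1248], [1248, 976]]

[[1600, 1248], [1248, 976]]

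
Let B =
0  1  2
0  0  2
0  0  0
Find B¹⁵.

B is strictly triangular, hence nilpotent: B³ = 0, so B¹⁵ = 0.

[[0, 0, 0], [0, 0, 0], [0, 0, 0]]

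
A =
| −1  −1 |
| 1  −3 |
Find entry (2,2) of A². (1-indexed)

8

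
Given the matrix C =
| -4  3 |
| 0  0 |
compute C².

[[16, -12], [0, 0]]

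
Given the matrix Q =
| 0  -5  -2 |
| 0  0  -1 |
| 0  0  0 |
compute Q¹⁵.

[[0, 0, 0], [0, 0, 0], [0, 0, 0]]

Q is strictly triangular, hence nilpotent: Q³ = 0, so Q¹⁵ = 0.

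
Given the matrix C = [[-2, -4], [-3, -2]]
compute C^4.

[[448, 512], [384, 448]]

C^2 = [[16, 16], [12, 16]]
C^3 = [[-80, -96], [-72, -80]]
C^4 = [[448, 512], [384, 448]]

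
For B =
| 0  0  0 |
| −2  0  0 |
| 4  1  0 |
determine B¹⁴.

[[0, 0, 0], [0, 0, 0], [0, 0, 0]]

B is strictly triangular, hence nilpotent: B³ = 0, so B¹⁴ = 0.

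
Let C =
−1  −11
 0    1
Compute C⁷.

[[−1, −11], [0, 1]]

C² = I (check: tr C = 0 and det C = −1), so C⁷ = C since 7 is odd.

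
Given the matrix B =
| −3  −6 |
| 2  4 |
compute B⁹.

B² = B (a projection; rank 1, trace 1), so B⁹ = B.

[[−3, −6], [2, 4]]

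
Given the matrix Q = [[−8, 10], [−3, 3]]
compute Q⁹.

tr Q = −5 and det Q = 6, so the characteristic polynomial is λ² − (−5)λ + (6) with roots −2 and −3.
Eigenvectors give P = [[−5, 2], [−3, 1]] with P⁻¹ = [[1, −2], [3, −5]], and Q = P·diag(−2, −3)·P⁻¹.
Then Q⁹ = P·diag(−512, −19683)·P⁻¹ = [[2560, −39366], [1536, −19683]] · [[1, −2], [3, −5]] = [[−115538, 191710], [−57513, 95343]].

[[−115538, 191710], [−57513, 95343]]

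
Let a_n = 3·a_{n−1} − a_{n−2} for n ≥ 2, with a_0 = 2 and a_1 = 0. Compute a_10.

With companion matrix A = [[3, −1], [1, 0]], [a_n, a_{n−1}]ᵀ = A·[a_{n−1}, a_{n−2}]ᵀ, so [a_10, a_9]ᵀ = A⁹·[a_1, a_0]ᵀ.
A⁹ = [[6765, −2584], [2584, −987]], giving [a_10, a_9]ᵀ = [[−5168], [−1974]].

−5168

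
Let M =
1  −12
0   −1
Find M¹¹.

M² = I (check: tr M = 0 and det M = −1), so M¹¹ = M since 11 is odd.

[[1, −12], [0, −1]]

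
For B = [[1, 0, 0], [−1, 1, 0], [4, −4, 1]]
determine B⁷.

B = I + N where N = [[0, 0, 0], [−1, 0, 0], [4, −4, 0]] is strictly lower-triangular, so N³ = 0.
(I + N)⁷ = I + 7·N + 21·N² = [[1, 0, 0], [−7, 1, 0], [112, −28, 1]].

[[1, 0, 0], [−7, 1, 0], [112, −28, 1]]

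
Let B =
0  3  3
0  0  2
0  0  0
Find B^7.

B is strictly triangular, hence nilpotent: B^3 = 0, so B^7 = 0.

[[0, 0, 0], [0, 0, 0], [0, 0, 0]]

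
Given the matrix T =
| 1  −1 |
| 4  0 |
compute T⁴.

[[5, 7], [−28, 12]]

T² = [[−3, −1], [4, −4]]
T³ = [[−7, 3], [−12, −4]]
T⁴ = [[5, 7], [−28, 12]]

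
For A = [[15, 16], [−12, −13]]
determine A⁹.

[[78735, 78736], [−59052, −59053]]

tr A = 2 and det A = −3, so the characteristic polynomial is λ² − (2)λ + (−3) with roots 3 and −1.
Eigenvectors give P = [[−4, −1], [3, 1]] with P⁻¹ = [[−1, −1], [3, 4]], and A = P·diag(3, −1)·P⁻¹.
Then A⁹ = P·diag(19683, −1)·P⁻¹ = [[−78732, 1], [59049, −1]] · [[−1, −1], [3, 4]] = [[78735, 78736], [−59052, −59053]].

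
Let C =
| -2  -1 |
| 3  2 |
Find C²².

[[1, 0], [0, 1]]

C² = I (check: tr C = 0 and det C = -1), so C²² = I since 22 is even.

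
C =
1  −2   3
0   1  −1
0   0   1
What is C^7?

[[1, −14, 63], [0, 1, −7], [0, 0, 1]]

C = I + N where N = [[0, −2, 3], [0, 0, −1], [0, 0, 0]] is strictly upper-triangular, so N^3 = 0.
(I + N)^7 = I + 7·N + 21·N^2 = [[1, −14, 63], [0, 1, −7], [0, 0, 1]].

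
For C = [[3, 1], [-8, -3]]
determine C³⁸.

C² = I (check: tr C = 0 and det C = -1), so C³⁸ = I since 38 is even.

[[1, 0], [0, 1]]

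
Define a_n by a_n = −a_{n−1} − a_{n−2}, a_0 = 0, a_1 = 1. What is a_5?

With companion matrix M = [[−1, −1], [1, 0]], [a_n, a_{n−1}]ᵀ = M·[a_{n−1}, a_{n−2}]ᵀ, so [a_5, a_4]ᵀ = M⁴·[a_1, a_0]ᵀ.
M⁴ = [[−1, −1], [1, 0]], giving [a_5, a_4]ᵀ = [[−1], [1]].

−1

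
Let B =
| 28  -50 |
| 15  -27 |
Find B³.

[[202, -350], [105, -183]]

tr B = 1 and det B = -6, so the characteristic polynomial is λ² − (1)λ + (-6) with roots -2 and 3.
Eigenvectors give P = [[5, -2], [3, -1]] with P⁻¹ = [[-1, 2], [-3, 5]], and B = P·diag(-2, 3)·P⁻¹.
Then B³ = P·diag(-8, 27)·P⁻¹ = [[-40, -54], [-24, -27]] · [[-1, 2], [-3, 5]] = [[202, -350], [105, -183]].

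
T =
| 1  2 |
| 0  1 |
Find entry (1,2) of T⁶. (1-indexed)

T = I + N where N = [[0, 2], [0, 0]] is strictly upper-triangular, so N² = 0.
(I + N)⁶ = I + 6·N = [[1, 12], [0, 1]].

12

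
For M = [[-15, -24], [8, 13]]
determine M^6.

tr M = -2 and det M = -3, so the characteristic polynomial is λ² − (-2)λ + (-3) with roots 1 and -3.
Eigenvectors give P = [[-3, -2], [2, 1]] with P⁻¹ = [[1, 2], [-2, -3]], and M = P·diag(1, -3)·P⁻¹.
Then M^6 = P·diag(1, 729)·P⁻¹ = [[-3, -1458], [2, 729]] · [[1, 2], [-2, -3]] = [[2913, 4368], [-1456, -2183]].

[[2913, 4368], [-1456, -2183]]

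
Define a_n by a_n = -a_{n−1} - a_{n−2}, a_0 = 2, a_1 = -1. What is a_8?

-1

With companion matrix T = [[-1, -1], [1, 0]], [a_n, a_{n−1}]ᵀ = T·[a_{n−1}, a_{n−2}]ᵀ, so [a_8, a_7]ᵀ = T⁷·[a_1, a_0]ᵀ.
T⁷ = [[-1, -1], [1, 0]], giving [a_8, a_7]ᵀ = [[-1], [-1]].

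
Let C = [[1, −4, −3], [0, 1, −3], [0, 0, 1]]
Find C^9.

C = I + N where N = [[0, −4, −3], [0, 0, −3], [0, 0, 0]] is strictly upper-triangular, so N^3 = 0.
(I + N)^9 = I + 9·N + 36·N^2 = [[1, −36, 405], [0, 1, −27], [0, 0, 1]].

[[1, −36, 405], [0, 1, −27], [0, 0, 1]]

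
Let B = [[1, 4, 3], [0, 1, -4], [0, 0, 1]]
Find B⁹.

[[1, 36, -549], [0, 1, -36], [0, 0, 1]]

B = I + N where N = [[0, 4, 3], [0, 0, -4], [0, 0, 0]] is strictly upper-triangular, so N³ = 0.
(I + N)⁹ = I + 9·N + 36·N² = [[1, 36, -549], [0, 1, -36], [0, 0, 1]].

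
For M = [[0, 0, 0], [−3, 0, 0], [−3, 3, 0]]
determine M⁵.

M is strictly triangular, hence nilpotent: M³ = 0, so M⁵ = 0.

[[0, 0, 0], [0, 0, 0], [0, 0, 0]]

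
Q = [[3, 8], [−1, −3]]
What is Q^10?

[[1, 0], [0, 1]]

Q² = I (check: tr Q = 0 and det Q = −1), so Q^10 = I since 10 is even.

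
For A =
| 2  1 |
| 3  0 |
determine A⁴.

A² = [[7, 2], [6, 3]]
A³ = [[20, 7], [21, 6]]
A⁴ = [[61, 20], [60, 21]]

[[61, 20], [60, 21]]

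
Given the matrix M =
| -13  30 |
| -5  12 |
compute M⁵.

tr M = -1 and det M = -6, so the characteristic polynomial is λ² − (-1)λ + (-6) with roots 2 and -3.
Eigenvectors give P = [[-2, 3], [-1, 1]] with P⁻¹ = [[1, -3], [1, -2]], and M = P·diag(2, -3)·P⁻¹.
Then M⁵ = P·diag(32, -243)·P⁻¹ = [[-64, -729], [-32, -243]] · [[1, -3], [1, -2]] = [[-793, 1650], [-275, 582]].

[[-793, 1650], [-275, 582]]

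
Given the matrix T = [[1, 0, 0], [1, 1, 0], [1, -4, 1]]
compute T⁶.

T = I + N where N = [[0, 0, 0], [1, 0, 0], [1, -4, 0]] is strictly lower-triangular, so N³ = 0.
(I + N)⁶ = I + 6·N + 15·N² = [[1, 0, 0], [6, 1, 0], [-54, -24, 1]].

[[1, 0, 0], [6, 1, 0], [-54, -24, 1]]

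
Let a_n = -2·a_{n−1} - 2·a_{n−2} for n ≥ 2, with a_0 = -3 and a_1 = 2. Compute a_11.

With companion matrix M = [[-2, -2], [1, 0]], [a_n, a_{n−1}]ᵀ = M·[a_{n−1}, a_{n−2}]ᵀ, so [a_11, a_10]ᵀ = M¹⁰·[a_1, a_0]ᵀ.
M¹⁰ = [[32, 64], [-32, -32]], giving [a_11, a_10]ᵀ = [[-128], [32]].

-128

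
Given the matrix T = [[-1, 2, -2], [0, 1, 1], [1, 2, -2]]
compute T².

[[-1, -4, 8], [1, 3, -1], [-3, 0, 4]]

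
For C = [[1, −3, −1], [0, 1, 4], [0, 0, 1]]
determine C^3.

[[1, −9, −39], [0, 1, 12], [0, 0, 1]]

C = I + N where N = [[0, −3, −1], [0, 0, 4], [0, 0, 0]] is strictly upper-triangular, so N^3 = 0.
(I + N)^3 = I + 3·N + 3·N^2 = [[1, −9, −39], [0, 1, 12], [0, 0, 1]].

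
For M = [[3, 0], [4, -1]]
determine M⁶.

tr M = 2 and det M = -3, so the characteristic polynomial is λ² − (2)λ + (-3) with roots 3 and -1.
Eigenvectors give P = [[-1, 0], [-1, -1]] with P⁻¹ = [[-1, 0], [1, -1]], and M = P·diag(3, -1)·P⁻¹.
Then M⁶ = P·diag(729, 1)·P⁻¹ = [[-729, 0], [-729, -1]] · [[-1, 0], [1, -1]] = [[729, 0], [728, 1]].

[[729, 0], [728, 1]]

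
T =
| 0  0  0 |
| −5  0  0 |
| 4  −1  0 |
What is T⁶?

T is strictly triangular, hence nilpotent: T³ = 0, so T⁶ = 0.

[[0, 0, 0], [0, 0, 0], [0, 0, 0]]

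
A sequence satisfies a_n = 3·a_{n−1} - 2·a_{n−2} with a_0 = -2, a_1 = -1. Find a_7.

With companion matrix T = [[3, -2], [1, 0]], [a_n, a_{n−1}]ᵀ = T·[a_{n−1}, a_{n−2}]ᵀ, so [a_7, a_6]ᵀ = T⁶·[a_1, a_0]ᵀ.
T⁶ = [[127, -126], [63, -62]], giving [a_7, a_6]ᵀ = [[125], [61]].

125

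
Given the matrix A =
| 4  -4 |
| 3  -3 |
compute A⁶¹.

[[4, -4], [3, -3]]

A² = A (a projection; rank 1, trace 1), so A⁶¹ = A.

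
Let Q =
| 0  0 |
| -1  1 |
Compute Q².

[[0, 0], [-1, 1]]

Q² = Q (a projection; rank 1, trace 1), so Q² = Q.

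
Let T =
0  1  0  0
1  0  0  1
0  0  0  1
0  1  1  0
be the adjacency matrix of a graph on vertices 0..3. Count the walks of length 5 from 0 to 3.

0

The number of length-5 walks from vertex 0 to vertex 3 is entry (0,3) of T⁵, where T is the adjacency matrix.
T² = [[1, 0, 0, 1], [0, 2, 1, 0], [0, 1, 1, 0], [1, 0, 0, 2]]
T³ = [[0, 2, 1, 0], [2, 0, 0, 3], [1, 0, 0, 2], [0, 3, 2, 0]]
T⁴ = [[2, 0, 0, 3], [0, 5, 3, 0], [0, 3, 2, 0], [3, 0, 0, 5]]
T⁵ = [[0, 5, 3, 0], [5, 0, 0, 8], [3, 0, 0, 5], [0, 8, 5, 0]]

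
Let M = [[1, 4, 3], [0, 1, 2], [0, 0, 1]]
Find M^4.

[[1, 16, 60], [0, 1, 8], [0, 0, 1]]

M = I + N where N = [[0, 4, 3], [0, 0, 2], [0, 0, 0]] is strictly upper-triangular, so N^3 = 0.
(I + N)^4 = I + 4·N + 6·N^2 = [[1, 16, 60], [0, 1, 8], [0, 0, 1]].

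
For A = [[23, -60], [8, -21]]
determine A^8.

tr A = 2 and det A = -3, so the characteristic polynomial is λ² − (2)λ + (-3) with roots 3 and -1.
Eigenvectors give P = [[3, -5], [1, -2]] with P⁻¹ = [[2, -5], [1, -3]], and A = P·diag(3, -1)·P⁻¹.
Then A^8 = P·diag(6561, 1)·P⁻¹ = [[19683, -5], [6561, -2]] · [[2, -5], [1, -3]] = [[39361, -98400], [13120, -32799]].

[[39361, -98400], [13120, -32799]]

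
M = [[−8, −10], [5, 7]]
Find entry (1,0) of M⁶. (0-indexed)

−665

tr M = −1 and det M = −6, so the characteristic polynomial is λ² − (−1)λ + (−6) with roots 2 and −3.
Eigenvectors give P = [[−1, −2], [1, 1]] with P⁻¹ = [[1, 2], [−1, −1]], and M = P·diag(2, −3)·P⁻¹.
Then M⁶ = P·diag(64, 729)·P⁻¹ = [[−64, −1458], [64, 729]] · [[1, 2], [−1, −1]] = [[1394, 1330], [−665, −601]].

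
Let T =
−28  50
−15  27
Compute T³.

[[−202, 350], [−105, 183]]

tr T = −1 and det T = −6, so the characteristic polynomial is λ² − (−1)λ + (−6) with roots 2 and −3.
Eigenvectors give P = [[5, 2], [3, 1]] with P⁻¹ = [[−1, 2], [3, −5]], and T = P·diag(2, −3)·P⁻¹.
Then T³ = P·diag(8, −27)·P⁻¹ = [[40, −54], [24, −27]] · [[−1, 2], [3, −5]] = [[−202, 350], [−105, 183]].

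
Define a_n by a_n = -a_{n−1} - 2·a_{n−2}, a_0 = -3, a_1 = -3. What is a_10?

-135

With companion matrix C = [[-1, -2], [1, 0]], [a_n, a_{n−1}]ᵀ = C·[a_{n−1}, a_{n−2}]ᵀ, so [a_10, a_9]ᵀ = C⁹·[a_1, a_0]ᵀ.
C⁹ = [[11, 34], [-17, -6]], giving [a_10, a_9]ᵀ = [[-135], [69]].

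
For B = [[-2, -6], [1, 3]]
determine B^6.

B² = B (a projection; rank 1, trace 1), so B^6 = B.

[[-2, -6], [1, 3]]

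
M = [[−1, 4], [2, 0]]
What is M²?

[[9, −4], [−2, 8]]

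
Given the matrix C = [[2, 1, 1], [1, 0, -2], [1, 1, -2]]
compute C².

[[6, 3, -2], [0, -1, 5], [1, -1, 3]]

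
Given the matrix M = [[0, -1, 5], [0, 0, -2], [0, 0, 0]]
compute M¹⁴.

[[0, 0, 0], [0, 0, 0], [0, 0, 0]]

M is strictly triangular, hence nilpotent: M³ = 0, so M¹⁴ = 0.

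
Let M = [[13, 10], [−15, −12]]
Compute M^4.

[[211, 130], [−195, −114]]

tr M = 1 and det M = −6, so the characteristic polynomial is λ² − (1)λ + (−6) with roots −2 and 3.
Eigenvectors give P = [[−2, −1], [3, 1]] with P⁻¹ = [[1, 1], [−3, −2]], and M = P·diag(−2, 3)·P⁻¹.
Then M^4 = P·diag(16, 81)·P⁻¹ = [[−32, −81], [48, 81]] · [[1, 1], [−3, −2]] = [[211, 130], [−195, −114]].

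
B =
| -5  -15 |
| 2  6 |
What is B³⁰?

[[-5, -15], [2, 6]]

B² = B (a projection; rank 1, trace 1), so B³⁰ = B.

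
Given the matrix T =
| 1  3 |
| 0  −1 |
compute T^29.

[[1, 3], [0, −1]]

T² = I (check: tr T = 0 and det T = −1), so T^29 = T since 29 is odd.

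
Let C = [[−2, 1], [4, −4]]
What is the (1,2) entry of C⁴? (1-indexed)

C² = [[8, −6], [−24, 20]]
C³ = [[−40, 32], [128, −104]]
C⁴ = [[208, −168], [−672, 544]]

−168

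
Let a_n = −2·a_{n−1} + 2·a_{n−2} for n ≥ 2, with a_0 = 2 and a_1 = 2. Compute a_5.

With companion matrix Q = [[−2, 2], [1, 0]], [a_n, a_{n−1}]ᵀ = Q·[a_{n−1}, a_{n−2}]ᵀ, so [a_5, a_4]ᵀ = Q⁴·[a_1, a_0]ᵀ.
Q⁴ = [[44, −32], [−16, 12]], giving [a_5, a_4]ᵀ = [[24], [−8]].

24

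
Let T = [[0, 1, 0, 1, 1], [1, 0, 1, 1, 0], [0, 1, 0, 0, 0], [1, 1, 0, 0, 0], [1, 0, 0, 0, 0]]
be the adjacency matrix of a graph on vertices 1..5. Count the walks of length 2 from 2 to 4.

The number of length-2 walks from vertex 2 to vertex 4 is entry (2,4) of T², where T is the adjacency matrix.
T² = [[3, 1, 1, 1, 0], [1, 3, 0, 1, 1], [1, 0, 1, 1, 0], [1, 1, 1, 2, 1], [0, 1, 0, 1, 1]]

1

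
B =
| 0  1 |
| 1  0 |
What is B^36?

B² = I (check: tr B = 0 and det B = -1), so B^36 = I since 36 is even.

[[1, 0], [0, 1]]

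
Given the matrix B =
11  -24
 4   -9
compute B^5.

tr B = 2 and det B = -3, so the characteristic polynomial is λ² − (2)λ + (-3) with roots -1 and 3.
Eigenvectors give P = [[-2, 3], [-1, 1]] with P⁻¹ = [[1, -3], [1, -2]], and B = P·diag(-1, 3)·P⁻¹.
Then B^5 = P·diag(-1, 243)·P⁻¹ = [[2, 729], [1, 243]] · [[1, -3], [1, -2]] = [[731, -1464], [244, -489]].

[[731, -1464], [244, -489]]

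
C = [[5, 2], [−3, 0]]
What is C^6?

[[2059, 1330], [−1995, −1266]]

tr C = 5 and det C = 6, so the characteristic polynomial is λ² − (5)λ + (6) with roots 2 and 3.
Eigenvectors give P = [[−2, −1], [3, 1]] with P⁻¹ = [[1, 1], [−3, −2]], and C = P·diag(2, 3)·P⁻¹.
Then C^6 = P·diag(64, 729)·P⁻¹ = [[−128, −729], [192, 729]] · [[1, 1], [−3, −2]] = [[2059, 1330], [−1995, −1266]].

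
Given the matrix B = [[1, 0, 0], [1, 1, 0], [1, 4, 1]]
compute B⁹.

B = I + N where N = [[0, 0, 0], [1, 0, 0], [1, 4, 0]] is strictly lower-triangular, so N³ = 0.
(I + N)⁹ = I + 9·N + 36·N² = [[1, 0, 0], [9, 1, 0], [153, 36, 1]].

[[1, 0, 0], [9, 1, 0], [153, 36, 1]]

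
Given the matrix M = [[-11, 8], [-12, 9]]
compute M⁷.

tr M = -2 and det M = -3, so the characteristic polynomial is λ² − (-2)λ + (-3) with roots 1 and -3.
Eigenvectors give P = [[-2, 1], [-3, 1]] with P⁻¹ = [[1, -1], [3, -2]], and M = P·diag(1, -3)·P⁻¹.
Then M⁷ = P·diag(1, -2187)·P⁻¹ = [[-2, -2187], [-3, -2187]] · [[1, -1], [3, -2]] = [[-6563, 4376], [-6564, 4377]].

[[-6563, 4376], [-6564, 4377]]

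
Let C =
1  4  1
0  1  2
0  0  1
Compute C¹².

C = I + N where N = [[0, 4, 1], [0, 0, 2], [0, 0, 0]] is strictly upper-triangular, so N³ = 0.
(I + N)¹² = I + 12·N + 66·N² = [[1, 48, 540], [0, 1, 24], [0, 0, 1]].

[[1, 48, 540], [0, 1, 24], [0, 0, 1]]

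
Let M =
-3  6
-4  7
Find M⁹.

tr M = 4 and det M = 3, so the characteristic polynomial is λ² − (4)λ + (3) with roots 1 and 3.
Eigenvectors give P = [[-3, 1], [-2, 1]] with P⁻¹ = [[-1, 1], [-2, 3]], and M = P·diag(1, 3)·P⁻¹.
Then M⁹ = P·diag(1, 19683)·P⁻¹ = [[-3, 19683], [-2, 19683]] · [[-1, 1], [-2, 3]] = [[-39363, 59046], [-39364, 59047]].

[[-39363, 59046], [-39364, 59047]]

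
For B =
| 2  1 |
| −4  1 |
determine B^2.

[[0, 3], [−12, −3]]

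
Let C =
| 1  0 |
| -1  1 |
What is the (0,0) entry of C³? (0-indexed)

1

C = I + N where N = [[0, 0], [-1, 0]] is strictly lower-triangular, so N² = 0.
(I + N)³ = I + 3·N = [[1, 0], [-3, 1]].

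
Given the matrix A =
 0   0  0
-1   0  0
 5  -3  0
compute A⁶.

A is strictly triangular, hence nilpotent: A³ = 0, so A⁶ = 0.

[[0, 0, 0], [0, 0, 0], [0, 0, 0]]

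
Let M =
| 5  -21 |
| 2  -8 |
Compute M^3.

[[41, -147], [14, -50]]

tr M = -3 and det M = 2, so the characteristic polynomial is λ² − (-3)λ + (2) with roots -1 and -2.
Eigenvectors give P = [[7, 3], [2, 1]] with P⁻¹ = [[1, -3], [-2, 7]], and M = P·diag(-1, -2)·P⁻¹.
Then M^3 = P·diag(-1, -8)·P⁻¹ = [[-7, -24], [-2, -8]] · [[1, -3], [-2, 7]] = [[41, -147], [14, -50]].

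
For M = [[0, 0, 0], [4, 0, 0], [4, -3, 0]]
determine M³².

[[0, 0, 0], [0, 0, 0], [0, 0, 0]]

M is strictly triangular, hence nilpotent: M³ = 0, so M³² = 0.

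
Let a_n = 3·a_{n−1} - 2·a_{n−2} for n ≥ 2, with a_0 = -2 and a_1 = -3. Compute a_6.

-65

With companion matrix M = [[3, -2], [1, 0]], [a_n, a_{n−1}]ᵀ = M·[a_{n−1}, a_{n−2}]ᵀ, so [a_6, a_5]ᵀ = M^5·[a_1, a_0]ᵀ.
M^5 = [[63, -62], [31, -30]], giving [a_6, a_5]ᵀ = [[-65], [-33]].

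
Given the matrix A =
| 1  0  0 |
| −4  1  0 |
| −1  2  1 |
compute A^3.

A = I + N where N = [[0, 0, 0], [−4, 0, 0], [−1, 2, 0]] is strictly lower-triangular, so N^3 = 0.
(I + N)^3 = I + 3·N + 3·N^2 = [[1, 0, 0], [−12, 1, 0], [−27, 6, 1]].

[[1, 0, 0], [−12, 1, 0], [−27, 6, 1]]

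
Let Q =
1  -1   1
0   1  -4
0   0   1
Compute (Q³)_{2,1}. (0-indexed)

Q = I + N where N = [[0, -1, 1], [0, 0, -4], [0, 0, 0]] is strictly upper-triangular, so N³ = 0.
(I + N)³ = I + 3·N + 3·N² = [[1, -3, 15], [0, 1, -12], [0, 0, 1]].

0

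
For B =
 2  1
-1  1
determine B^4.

[[0, 9], [-9, -9]]

B^2 = [[3, 3], [-3, 0]]
B^3 = [[3, 6], [-6, -3]]
B^4 = [[0, 9], [-9, -9]]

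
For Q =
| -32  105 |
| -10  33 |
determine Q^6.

[[-3926, 13965], [-1330, 4719]]

tr Q = 1 and det Q = -6, so the characteristic polynomial is λ² − (1)λ + (-6) with roots -2 and 3.
Eigenvectors give P = [[7, 3], [2, 1]] with P⁻¹ = [[1, -3], [-2, 7]], and Q = P·diag(-2, 3)·P⁻¹.
Then Q^6 = P·diag(64, 729)·P⁻¹ = [[448, 2187], [128, 729]] · [[1, -3], [-2, 7]] = [[-3926, 13965], [-1330, 4719]].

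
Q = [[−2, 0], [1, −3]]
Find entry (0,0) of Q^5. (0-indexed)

−32

tr Q = −5 and det Q = 6, so the characteristic polynomial is λ² − (−5)λ + (6) with roots −3 and −2.
Eigenvectors give P = [[0, 1], [−1, 1]] with P⁻¹ = [[1, −1], [1, 0]], and Q = P·diag(−3, −2)·P⁻¹.
Then Q^5 = P·diag(−243, −32)·P⁻¹ = [[0, −32], [243, −32]] · [[1, −1], [1, 0]] = [[−32, 0], [211, −243]].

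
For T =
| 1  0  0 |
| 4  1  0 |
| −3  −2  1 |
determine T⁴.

[[1, 0, 0], [16, 1, 0], [−60, −8, 1]]

T = I + N where N = [[0, 0, 0], [4, 0, 0], [−3, −2, 0]] is strictly lower-triangular, so N³ = 0.
(I + N)⁴ = I + 4·N + 6·N² = [[1, 0, 0], [16, 1, 0], [−60, −8, 1]].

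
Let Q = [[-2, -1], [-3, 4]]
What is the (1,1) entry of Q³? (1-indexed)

Q² = [[7, -2], [-6, 19]]
Q³ = [[-8, -15], [-45, 82]]

-8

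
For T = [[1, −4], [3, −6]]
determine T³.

tr T = −5 and det T = 6, so the characteristic polynomial is λ² − (−5)λ + (6) with roots −2 and −3.
Eigenvectors give P = [[4, −1], [3, −1]] with P⁻¹ = [[1, −1], [3, −4]], and T = P·diag(−2, −3)·P⁻¹.
Then T³ = P·diag(−8, −27)·P⁻¹ = [[−32, 27], [−24, 27]] · [[1, −1], [3, −4]] = [[49, −76], [57, −84]].

[[49, −76], [57, −84]]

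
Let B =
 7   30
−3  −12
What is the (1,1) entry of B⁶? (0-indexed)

6714

tr B = −5 and det B = 6, so the characteristic polynomial is λ² − (−5)λ + (6) with roots −2 and −3.
Eigenvectors give P = [[10, −3], [−3, 1]] with P⁻¹ = [[1, 3], [3, 10]], and B = P·diag(−2, −3)·P⁻¹.
Then B⁶ = P·diag(64, 729)·P⁻¹ = [[640, −2187], [−192, 729]] · [[1, 3], [3, 10]] = [[−5921, −19950], [1995, 6714]].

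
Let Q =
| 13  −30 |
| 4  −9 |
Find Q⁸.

tr Q = 4 and det Q = 3, so the characteristic polynomial is λ² − (4)λ + (3) with roots 3 and 1.
Eigenvectors give P = [[3, 5], [1, 2]] with P⁻¹ = [[2, −5], [−1, 3]], and Q = P·diag(3, 1)·P⁻¹.
Then Q⁸ = P·diag(6561, 1)·P⁻¹ = [[19683, 5], [6561, 2]] · [[2, −5], [−1, 3]] = [[39361, −98400], [13120, −32799]].

[[39361, −98400], [13120, −32799]]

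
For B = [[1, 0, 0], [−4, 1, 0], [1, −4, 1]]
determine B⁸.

B = I + N where N = [[0, 0, 0], [−4, 0, 0], [1, −4, 0]] is strictly lower-triangular, so N³ = 0.
(I + N)⁸ = I + 8·N + 28·N² = [[1, 0, 0], [−32, 1, 0], [456, −32, 1]].

[[1, 0, 0], [−32, 1, 0], [456, −32, 1]]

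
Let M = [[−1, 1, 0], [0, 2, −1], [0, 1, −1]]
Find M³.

M² = [[1, 1, −1], [0, 3, −1], [0, 1, 0]]
M³ = [[−1, 2, 0], [0, 5, −2], [0, 2, −1]]

[[−1, 2, 0], [0, 5, −2], [0, 2, −1]]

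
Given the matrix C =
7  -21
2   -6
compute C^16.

C² = C (a projection; rank 1, trace 1), so C^16 = C.

[[7, -21], [2, -6]]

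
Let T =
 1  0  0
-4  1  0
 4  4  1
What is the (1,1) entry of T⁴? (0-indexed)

1

T = I + N where N = [[0, 0, 0], [-4, 0, 0], [4, 4, 0]] is strictly lower-triangular, so N³ = 0.
(I + N)⁴ = I + 4·N + 6·N² = [[1, 0, 0], [-16, 1, 0], [-80, 16, 1]].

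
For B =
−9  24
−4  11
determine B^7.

[[−4377, 13128], [−2188, 6563]]

tr B = 2 and det B = −3, so the characteristic polynomial is λ² − (2)λ + (−3) with roots −1 and 3.
Eigenvectors give P = [[3, 2], [1, 1]] with P⁻¹ = [[1, −2], [−1, 3]], and B = P·diag(−1, 3)·P⁻¹.
Then B^7 = P·diag(−1, 2187)·P⁻¹ = [[−3, 4374], [−1, 2187]] · [[1, −2], [−1, 3]] = [[−4377, 13128], [−2188, 6563]].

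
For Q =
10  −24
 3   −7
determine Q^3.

tr Q = 3 and det Q = 2, so the characteristic polynomial is λ² − (3)λ + (2) with roots 2 and 1.
Eigenvectors give P = [[3, −8], [1, −3]] with P⁻¹ = [[3, −8], [1, −3]], and Q = P·diag(2, 1)·P⁻¹.
Then Q^3 = P·diag(8, 1)·P⁻¹ = [[24, −8], [8, −3]] · [[3, −8], [1, −3]] = [[64, −168], [21, −55]].

[[64, −168], [21, −55]]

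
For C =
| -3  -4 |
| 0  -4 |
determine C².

[[9, 28], [0, 16]]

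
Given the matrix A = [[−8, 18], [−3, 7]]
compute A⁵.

[[−98, 198], [−33, 67]]

tr A = −1 and det A = −2, so the characteristic polynomial is λ² − (−1)λ + (−2) with roots 1 and −2.
Eigenvectors give P = [[2, 3], [1, 1]] with P⁻¹ = [[−1, 3], [1, −2]], and A = P·diag(1, −2)·P⁻¹.
Then A⁵ = P·diag(1, −32)·P⁻¹ = [[2, −96], [1, −32]] · [[−1, 3], [1, −2]] = [[−98, 198], [−33, 67]].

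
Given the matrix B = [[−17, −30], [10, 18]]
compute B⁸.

tr B = 1 and det B = −6, so the characteristic polynomial is λ² − (1)λ + (−6) with roots −2 and 3.
Eigenvectors give P = [[−2, −3], [1, 2]] with P⁻¹ = [[−2, −3], [1, 2]], and B = P·diag(−2, 3)·P⁻¹.
Then B⁸ = P·diag(256, 6561)·P⁻¹ = [[−512, −19683], [256, 13122]] · [[−2, −3], [1, 2]] = [[−18659, −37830], [12610, 25476]].

[[−18659, −37830], [12610, 25476]]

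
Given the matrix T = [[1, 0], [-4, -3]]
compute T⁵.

[[1, 0], [-244, -243]]

tr T = -2 and det T = -3, so the characteristic polynomial is λ² − (-2)λ + (-3) with roots -3 and 1.
Eigenvectors give P = [[0, -1], [1, 1]] with P⁻¹ = [[1, 1], [-1, 0]], and T = P·diag(-3, 1)·P⁻¹.
Then T⁵ = P·diag(-243, 1)·P⁻¹ = [[0, -1], [-243, 1]] · [[1, 1], [-1, 0]] = [[1, 0], [-244, -243]].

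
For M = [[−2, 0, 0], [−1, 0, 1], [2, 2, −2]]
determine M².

[[4, 0, 0], [4, 2, −2], [−10, −4, 6]]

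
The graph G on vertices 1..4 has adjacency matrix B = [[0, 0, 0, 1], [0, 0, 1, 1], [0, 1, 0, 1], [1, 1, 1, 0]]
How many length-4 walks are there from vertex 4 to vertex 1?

2

The number of length-4 walks from vertex 4 to vertex 1 is entry (4,1) of B^4, where B is the adjacency matrix.
B^2 = [[1, 1, 1, 0], [1, 2, 1, 1], [1, 1, 2, 1], [0, 1, 1, 3]]
B^3 = [[0, 1, 1, 3], [1, 2, 3, 4], [1, 3, 2, 4], [3, 4, 4, 2]]
B^4 = [[3, 4, 4, 2], [4, 7, 6, 6], [4, 6, 7, 6], [2, 6, 6, 11]]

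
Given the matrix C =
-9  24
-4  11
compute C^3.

[[-57, 168], [-28, 83]]

tr C = 2 and det C = -3, so the characteristic polynomial is λ² − (2)λ + (-3) with roots 3 and -1.
Eigenvectors give P = [[2, 3], [1, 1]] with P⁻¹ = [[-1, 3], [1, -2]], and C = P·diag(3, -1)·P⁻¹.
Then C^3 = P·diag(27, -1)·P⁻¹ = [[54, -3], [27, -1]] · [[-1, 3], [1, -2]] = [[-57, 168], [-28, 83]].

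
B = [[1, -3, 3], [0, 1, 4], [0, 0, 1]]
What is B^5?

B = I + N where N = [[0, -3, 3], [0, 0, 4], [0, 0, 0]] is strictly upper-triangular, so N^3 = 0.
(I + N)^5 = I + 5·N + 10·N^2 = [[1, -15, -105], [0, 1, 20], [0, 0, 1]].

[[1, -15, -105], [0, 1, 20], [0, 0, 1]]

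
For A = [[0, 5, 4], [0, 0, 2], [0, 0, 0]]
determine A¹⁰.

[[0, 0, 0], [0, 0, 0], [0, 0, 0]]

A is strictly triangular, hence nilpotent: A³ = 0, so A¹⁰ = 0.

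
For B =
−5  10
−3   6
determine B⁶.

[[−5, 10], [−3, 6]]

B² = B (a projection; rank 1, trace 1), so B⁶ = B.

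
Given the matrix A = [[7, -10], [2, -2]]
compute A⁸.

[[31781, -63050], [12610, -24964]]

tr A = 5 and det A = 6, so the characteristic polynomial is λ² − (5)λ + (6) with roots 3 and 2.
Eigenvectors give P = [[5, 2], [2, 1]] with P⁻¹ = [[1, -2], [-2, 5]], and A = P·diag(3, 2)·P⁻¹.
Then A⁸ = P·diag(6561, 256)·P⁻¹ = [[32805, 512], [13122, 256]] · [[1, -2], [-2, 5]] = [[31781, -63050], [12610, -24964]].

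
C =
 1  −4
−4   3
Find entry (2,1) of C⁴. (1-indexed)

−672

C² = [[17, −16], [−16, 25]]
C³ = [[81, −116], [−116, 139]]
C⁴ = [[545, −672], [−672, 881]]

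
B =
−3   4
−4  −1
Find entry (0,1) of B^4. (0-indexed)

352

B^2 = [[−7, −16], [16, −15]]
B^3 = [[85, −12], [12, 79]]
B^4 = [[−207, 352], [−352, −31]]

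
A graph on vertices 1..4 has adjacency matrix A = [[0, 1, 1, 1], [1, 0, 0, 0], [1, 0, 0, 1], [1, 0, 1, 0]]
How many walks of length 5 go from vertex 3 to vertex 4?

The number of length-5 walks from vertex 3 to vertex 4 is entry (3,4) of A^5, where A is the adjacency matrix.
A^2 = [[3, 0, 1, 1], [0, 1, 1, 1], [1, 1, 2, 1], [1, 1, 1, 2]]
A^3 = [[2, 3, 4, 4], [3, 0, 1, 1], [4, 1, 2, 3], [4, 1, 3, 2]]
A^4 = [[11, 2, 6, 6], [2, 3, 4, 4], [6, 4, 7, 6], [6, 4, 6, 7]]
A^5 = [[14, 11, 17, 17], [11, 2, 6, 6], [17, 6, 12, 13], [17, 6, 13, 12]]

13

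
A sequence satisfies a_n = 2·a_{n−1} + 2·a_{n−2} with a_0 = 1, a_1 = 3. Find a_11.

With companion matrix A = [[2, 2], [1, 0]], [a_n, a_{n−1}]ᵀ = A·[a_{n−1}, a_{n−2}]ᵀ, so [a_11, a_10]ᵀ = A¹⁰·[a_1, a_0]ᵀ.
A¹⁰ = [[18272, 13376], [6688, 4896]], giving [a_11, a_10]ᵀ = [[68192], [24960]].

68192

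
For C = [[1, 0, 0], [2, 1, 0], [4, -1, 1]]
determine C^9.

[[1, 0, 0], [18, 1, 0], [-36, -9, 1]]

C = I + N where N = [[0, 0, 0], [2, 0, 0], [4, -1, 0]] is strictly lower-triangular, so N^3 = 0.
(I + N)^9 = I + 9·N + 36·N^2 = [[1, 0, 0], [18, 1, 0], [-36, -9, 1]].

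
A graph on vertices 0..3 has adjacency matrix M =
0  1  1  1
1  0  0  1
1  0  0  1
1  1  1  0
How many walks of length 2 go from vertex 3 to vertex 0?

2

The number of length-2 walks from vertex 3 to vertex 0 is entry (3,0) of M², where M is the adjacency matrix.
M² = [[3, 1, 1, 2], [1, 2, 2, 1], [1, 2, 2, 1], [2, 1, 1, 3]]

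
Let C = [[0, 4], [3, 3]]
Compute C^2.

[[12, 12], [9, 21]]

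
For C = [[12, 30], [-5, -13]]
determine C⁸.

[[-12354, -37830], [6305, 19171]]

tr C = -1 and det C = -6, so the characteristic polynomial is λ² − (-1)λ + (-6) with roots -3 and 2.
Eigenvectors give P = [[-2, -3], [1, 1]] with P⁻¹ = [[1, 3], [-1, -2]], and C = P·diag(-3, 2)·P⁻¹.
Then C⁸ = P·diag(6561, 256)·P⁻¹ = [[-13122, -768], [6561, 256]] · [[1, 3], [-1, -2]] = [[-12354, -37830], [6305, 19171]].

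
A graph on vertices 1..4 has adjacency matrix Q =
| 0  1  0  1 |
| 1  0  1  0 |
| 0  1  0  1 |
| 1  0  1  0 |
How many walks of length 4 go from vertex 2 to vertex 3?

0

The number of length-4 walks from vertex 2 to vertex 3 is entry (2,3) of Q⁴, where Q is the adjacency matrix.
Q² = [[2, 0, 2, 0], [0, 2, 0, 2], [2, 0, 2, 0], [0, 2, 0, 2]]
Q³ = [[0, 4, 0, 4], [4, 0, 4, 0], [0, 4, 0, 4], [4, 0, 4, 0]]
Q⁴ = [[8, 0, 8, 0], [0, 8, 0, 8], [8, 0, 8, 0], [0, 8, 0, 8]]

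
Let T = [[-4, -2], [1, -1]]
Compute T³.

[[-46, -38], [19, 11]]

tr T = -5 and det T = 6, so the characteristic polynomial is λ² − (-5)λ + (6) with roots -3 and -2.
Eigenvectors give P = [[2, -1], [-1, 1]] with P⁻¹ = [[1, 1], [1, 2]], and T = P·diag(-3, -2)·P⁻¹.
Then T³ = P·diag(-27, -8)·P⁻¹ = [[-54, 8], [27, -8]] · [[1, 1], [1, 2]] = [[-46, -38], [19, 11]].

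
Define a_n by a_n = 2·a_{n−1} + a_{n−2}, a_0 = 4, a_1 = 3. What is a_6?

With companion matrix M = [[2, 1], [1, 0]], [a_n, a_{n−1}]ᵀ = M·[a_{n−1}, a_{n−2}]ᵀ, so [a_6, a_5]ᵀ = M⁵·[a_1, a_0]ᵀ.
M⁵ = [[70, 29], [29, 12]], giving [a_6, a_5]ᵀ = [[326], [135]].

326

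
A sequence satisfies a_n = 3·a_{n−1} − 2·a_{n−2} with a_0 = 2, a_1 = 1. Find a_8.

−253

With companion matrix C = [[3, −2], [1, 0]], [a_n, a_{n−1}]ᵀ = C·[a_{n−1}, a_{n−2}]ᵀ, so [a_8, a_7]ᵀ = C⁷·[a_1, a_0]ᵀ.
C⁷ = [[255, −254], [127, −126]], giving [a_8, a_7]ᵀ = [[−253], [−125]].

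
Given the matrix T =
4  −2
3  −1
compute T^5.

[[94, −62], [93, −61]]

tr T = 3 and det T = 2, so the characteristic polynomial is λ² − (3)λ + (2) with roots 2 and 1.
Eigenvectors give P = [[1, −2], [1, −3]] with P⁻¹ = [[3, −2], [1, −1]], and T = P·diag(2, 1)·P⁻¹.
Then T^5 = P·diag(32, 1)·P⁻¹ = [[32, −2], [32, −3]] · [[3, −2], [1, −1]] = [[94, −62], [93, −61]].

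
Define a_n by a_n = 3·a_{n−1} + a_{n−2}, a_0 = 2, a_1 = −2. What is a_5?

With companion matrix T = [[3, 1], [1, 0]], [a_n, a_{n−1}]ᵀ = T·[a_{n−1}, a_{n−2}]ᵀ, so [a_5, a_4]ᵀ = T^4·[a_1, a_0]ᵀ.
T^4 = [[109, 33], [33, 10]], giving [a_5, a_4]ᵀ = [[−152], [−46]].

−152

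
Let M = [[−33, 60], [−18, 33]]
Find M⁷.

[[−24057, 43740], [−13122, 24057]]

tr M = 0 and det M = −9, so the characteristic polynomial is λ² − (0)λ + (−9) with roots 3 and −3.
Eigenvectors give P = [[−5, 2], [−3, 1]] with P⁻¹ = [[1, −2], [3, −5]], and M = P·diag(3, −3)·P⁻¹.
Then M⁷ = P·diag(2187, −2187)·P⁻¹ = [[−10935, −4374], [−6561, −2187]] · [[1, −2], [3, −5]] = [[−24057, 43740], [−13122, 24057]].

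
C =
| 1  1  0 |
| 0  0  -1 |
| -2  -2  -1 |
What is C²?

[[1, 1, -1], [2, 2, 1], [0, 0, 3]]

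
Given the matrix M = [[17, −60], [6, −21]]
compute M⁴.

[[−719, 2400], [−240, 801]]

tr M = −4 and det M = 3, so the characteristic polynomial is λ² − (−4)λ + (3) with roots −1 and −3.
Eigenvectors give P = [[10, 3], [3, 1]] with P⁻¹ = [[1, −3], [−3, 10]], and M = P·diag(−1, −3)·P⁻¹.
Then M⁴ = P·diag(1, 81)·P⁻¹ = [[10, 243], [3, 81]] · [[1, −3], [−3, 10]] = [[−719, 2400], [−240, 801]].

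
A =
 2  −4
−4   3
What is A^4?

[[800, −900], [−900, 1025]]

A^2 = [[20, −20], [−20, 25]]
A^3 = [[120, −140], [−140, 155]]
A^4 = [[800, −900], [−900, 1025]]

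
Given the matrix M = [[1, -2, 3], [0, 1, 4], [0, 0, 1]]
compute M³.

[[1, -6, -15], [0, 1, 12], [0, 0, 1]]

M = I + N where N = [[0, -2, 3], [0, 0, 4], [0, 0, 0]] is strictly upper-triangular, so N³ = 0.
(I + N)³ = I + 3·N + 3·N² = [[1, -6, -15], [0, 1, 12], [0, 0, 1]].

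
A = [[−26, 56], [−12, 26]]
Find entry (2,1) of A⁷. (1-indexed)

−768

tr A = 0 and det A = −4, so the characteristic polynomial is λ² − (0)λ + (−4) with roots −2 and 2.
Eigenvectors give P = [[−7, −2], [−3, −1]] with P⁻¹ = [[−1, 2], [3, −7]], and A = P·diag(−2, 2)·P⁻¹.
Then A⁷ = P·diag(−128, 128)·P⁻¹ = [[896, −256], [384, −128]] · [[−1, 2], [3, −7]] = [[−1664, 3584], [−768, 1664]].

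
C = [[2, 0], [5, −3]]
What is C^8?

[[256, 0], [−6305, 6561]]

tr C = −1 and det C = −6, so the characteristic polynomial is λ² − (−1)λ + (−6) with roots 2 and −3.
Eigenvectors give P = [[−1, 0], [−1, −1]] with P⁻¹ = [[−1, 0], [1, −1]], and C = P·diag(2, −3)·P⁻¹.
Then C^8 = P·diag(256, 6561)·P⁻¹ = [[−256, 0], [−256, −6561]] · [[−1, 0], [1, −1]] = [[256, 0], [−6305, 6561]].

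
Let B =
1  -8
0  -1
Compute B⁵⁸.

[[1, 0], [0, 1]]

B² = I (check: tr B = 0 and det B = -1), so B⁵⁸ = I since 58 is even.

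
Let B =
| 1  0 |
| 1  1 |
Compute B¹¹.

[[1, 0], [11, 1]]

B = I + N where N = [[0, 0], [1, 0]] is strictly lower-triangular, so N² = 0.
(I + N)¹¹ = I + 11·N = [[1, 0], [11, 1]].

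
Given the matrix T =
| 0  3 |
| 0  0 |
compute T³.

[[0, 0], [0, 0]]

T is strictly triangular, hence nilpotent: T² = 0, so T³ = 0.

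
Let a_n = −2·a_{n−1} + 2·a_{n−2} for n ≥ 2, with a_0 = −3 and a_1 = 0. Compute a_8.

−1968

With companion matrix Q = [[−2, 2], [1, 0]], [a_n, a_{n−1}]ᵀ = Q·[a_{n−1}, a_{n−2}]ᵀ, so [a_8, a_7]ᵀ = Q^7·[a_1, a_0]ᵀ.
Q^7 = [[−896, 656], [328, −240]], giving [a_8, a_7]ᵀ = [[−1968], [720]].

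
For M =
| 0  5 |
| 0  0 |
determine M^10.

[[0, 0], [0, 0]]

M is strictly triangular, hence nilpotent: M^2 = 0, so M^10 = 0.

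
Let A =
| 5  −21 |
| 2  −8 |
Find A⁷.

tr A = −3 and det A = 2, so the characteristic polynomial is λ² − (−3)λ + (2) with roots −1 and −2.
Eigenvectors give P = [[7, 3], [2, 1]] with P⁻¹ = [[1, −3], [−2, 7]], and A = P·diag(−1, −2)·P⁻¹.
Then A⁷ = P·diag(−1, −128)·P⁻¹ = [[−7, −384], [−2, −128]] · [[1, −3], [−2, 7]] = [[761, −2667], [254, −890]].

[[761, −2667], [254, −890]]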